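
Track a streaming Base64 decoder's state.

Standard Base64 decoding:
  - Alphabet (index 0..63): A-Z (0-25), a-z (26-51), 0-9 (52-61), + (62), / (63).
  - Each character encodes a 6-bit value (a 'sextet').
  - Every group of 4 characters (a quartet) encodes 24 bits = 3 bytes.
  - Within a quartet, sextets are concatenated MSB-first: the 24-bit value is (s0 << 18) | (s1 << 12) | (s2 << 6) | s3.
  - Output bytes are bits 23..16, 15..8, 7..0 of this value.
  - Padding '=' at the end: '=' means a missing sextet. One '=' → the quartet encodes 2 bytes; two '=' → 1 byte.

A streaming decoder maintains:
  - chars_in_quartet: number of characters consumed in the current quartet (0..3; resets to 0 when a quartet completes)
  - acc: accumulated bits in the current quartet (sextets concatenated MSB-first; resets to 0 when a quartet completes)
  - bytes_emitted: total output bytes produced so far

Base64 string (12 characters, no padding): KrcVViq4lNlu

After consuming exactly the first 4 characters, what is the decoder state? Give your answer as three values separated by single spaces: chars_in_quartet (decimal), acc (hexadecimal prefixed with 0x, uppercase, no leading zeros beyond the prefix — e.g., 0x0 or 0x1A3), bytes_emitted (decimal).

After char 0 ('K'=10): chars_in_quartet=1 acc=0xA bytes_emitted=0
After char 1 ('r'=43): chars_in_quartet=2 acc=0x2AB bytes_emitted=0
After char 2 ('c'=28): chars_in_quartet=3 acc=0xAADC bytes_emitted=0
After char 3 ('V'=21): chars_in_quartet=4 acc=0x2AB715 -> emit 2A B7 15, reset; bytes_emitted=3

Answer: 0 0x0 3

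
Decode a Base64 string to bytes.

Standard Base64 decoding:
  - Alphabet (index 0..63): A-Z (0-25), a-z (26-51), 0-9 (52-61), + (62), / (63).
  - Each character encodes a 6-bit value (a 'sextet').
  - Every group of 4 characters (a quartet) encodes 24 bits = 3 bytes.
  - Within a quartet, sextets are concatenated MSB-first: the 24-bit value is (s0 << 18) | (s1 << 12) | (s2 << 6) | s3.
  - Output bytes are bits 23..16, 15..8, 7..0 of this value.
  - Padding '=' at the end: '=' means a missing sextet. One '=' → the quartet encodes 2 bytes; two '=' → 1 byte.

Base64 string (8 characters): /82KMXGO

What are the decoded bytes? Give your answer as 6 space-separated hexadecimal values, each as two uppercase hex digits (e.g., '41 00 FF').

Answer: FF CD 8A 31 71 8E

Derivation:
After char 0 ('/'=63): chars_in_quartet=1 acc=0x3F bytes_emitted=0
After char 1 ('8'=60): chars_in_quartet=2 acc=0xFFC bytes_emitted=0
After char 2 ('2'=54): chars_in_quartet=3 acc=0x3FF36 bytes_emitted=0
After char 3 ('K'=10): chars_in_quartet=4 acc=0xFFCD8A -> emit FF CD 8A, reset; bytes_emitted=3
After char 4 ('M'=12): chars_in_quartet=1 acc=0xC bytes_emitted=3
After char 5 ('X'=23): chars_in_quartet=2 acc=0x317 bytes_emitted=3
After char 6 ('G'=6): chars_in_quartet=3 acc=0xC5C6 bytes_emitted=3
After char 7 ('O'=14): chars_in_quartet=4 acc=0x31718E -> emit 31 71 8E, reset; bytes_emitted=6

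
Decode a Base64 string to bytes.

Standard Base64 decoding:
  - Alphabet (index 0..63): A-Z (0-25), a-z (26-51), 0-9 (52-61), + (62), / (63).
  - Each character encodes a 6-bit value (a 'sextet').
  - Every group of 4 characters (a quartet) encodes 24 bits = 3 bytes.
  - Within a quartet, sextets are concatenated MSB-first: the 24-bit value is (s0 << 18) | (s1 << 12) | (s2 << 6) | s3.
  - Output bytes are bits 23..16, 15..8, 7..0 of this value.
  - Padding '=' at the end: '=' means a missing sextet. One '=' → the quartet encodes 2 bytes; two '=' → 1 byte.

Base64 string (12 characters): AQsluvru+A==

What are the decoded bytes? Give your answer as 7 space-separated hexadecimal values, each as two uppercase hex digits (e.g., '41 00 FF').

After char 0 ('A'=0): chars_in_quartet=1 acc=0x0 bytes_emitted=0
After char 1 ('Q'=16): chars_in_quartet=2 acc=0x10 bytes_emitted=0
After char 2 ('s'=44): chars_in_quartet=3 acc=0x42C bytes_emitted=0
After char 3 ('l'=37): chars_in_quartet=4 acc=0x10B25 -> emit 01 0B 25, reset; bytes_emitted=3
After char 4 ('u'=46): chars_in_quartet=1 acc=0x2E bytes_emitted=3
After char 5 ('v'=47): chars_in_quartet=2 acc=0xBAF bytes_emitted=3
After char 6 ('r'=43): chars_in_quartet=3 acc=0x2EBEB bytes_emitted=3
After char 7 ('u'=46): chars_in_quartet=4 acc=0xBAFAEE -> emit BA FA EE, reset; bytes_emitted=6
After char 8 ('+'=62): chars_in_quartet=1 acc=0x3E bytes_emitted=6
After char 9 ('A'=0): chars_in_quartet=2 acc=0xF80 bytes_emitted=6
Padding '==': partial quartet acc=0xF80 -> emit F8; bytes_emitted=7

Answer: 01 0B 25 BA FA EE F8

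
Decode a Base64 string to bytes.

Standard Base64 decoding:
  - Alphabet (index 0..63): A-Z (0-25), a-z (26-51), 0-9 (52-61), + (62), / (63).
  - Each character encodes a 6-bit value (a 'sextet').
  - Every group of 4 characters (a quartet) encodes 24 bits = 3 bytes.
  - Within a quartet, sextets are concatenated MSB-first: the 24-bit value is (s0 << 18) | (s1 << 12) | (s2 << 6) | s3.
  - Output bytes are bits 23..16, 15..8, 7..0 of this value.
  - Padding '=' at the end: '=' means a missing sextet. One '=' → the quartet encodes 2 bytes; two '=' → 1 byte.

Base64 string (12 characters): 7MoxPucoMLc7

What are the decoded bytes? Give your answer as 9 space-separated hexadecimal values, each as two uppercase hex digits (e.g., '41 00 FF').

Answer: EC CA 31 3E E7 28 30 B7 3B

Derivation:
After char 0 ('7'=59): chars_in_quartet=1 acc=0x3B bytes_emitted=0
After char 1 ('M'=12): chars_in_quartet=2 acc=0xECC bytes_emitted=0
After char 2 ('o'=40): chars_in_quartet=3 acc=0x3B328 bytes_emitted=0
After char 3 ('x'=49): chars_in_quartet=4 acc=0xECCA31 -> emit EC CA 31, reset; bytes_emitted=3
After char 4 ('P'=15): chars_in_quartet=1 acc=0xF bytes_emitted=3
After char 5 ('u'=46): chars_in_quartet=2 acc=0x3EE bytes_emitted=3
After char 6 ('c'=28): chars_in_quartet=3 acc=0xFB9C bytes_emitted=3
After char 7 ('o'=40): chars_in_quartet=4 acc=0x3EE728 -> emit 3E E7 28, reset; bytes_emitted=6
After char 8 ('M'=12): chars_in_quartet=1 acc=0xC bytes_emitted=6
After char 9 ('L'=11): chars_in_quartet=2 acc=0x30B bytes_emitted=6
After char 10 ('c'=28): chars_in_quartet=3 acc=0xC2DC bytes_emitted=6
After char 11 ('7'=59): chars_in_quartet=4 acc=0x30B73B -> emit 30 B7 3B, reset; bytes_emitted=9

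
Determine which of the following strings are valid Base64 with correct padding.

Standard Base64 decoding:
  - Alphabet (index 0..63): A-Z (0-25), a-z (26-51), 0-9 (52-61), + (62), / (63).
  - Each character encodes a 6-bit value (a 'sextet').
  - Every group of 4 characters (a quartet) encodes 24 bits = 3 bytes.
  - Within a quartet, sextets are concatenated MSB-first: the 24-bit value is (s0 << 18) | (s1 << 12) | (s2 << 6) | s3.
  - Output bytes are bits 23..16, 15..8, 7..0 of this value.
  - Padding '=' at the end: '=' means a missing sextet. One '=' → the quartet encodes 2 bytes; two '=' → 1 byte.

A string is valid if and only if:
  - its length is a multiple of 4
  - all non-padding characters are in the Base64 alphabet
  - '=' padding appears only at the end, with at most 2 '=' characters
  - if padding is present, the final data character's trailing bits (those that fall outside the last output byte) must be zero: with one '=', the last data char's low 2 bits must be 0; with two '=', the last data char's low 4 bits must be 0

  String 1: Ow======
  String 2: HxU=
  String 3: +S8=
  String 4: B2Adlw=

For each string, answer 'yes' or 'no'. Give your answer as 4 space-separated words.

Answer: no yes yes no

Derivation:
String 1: 'Ow======' → invalid (6 pad chars (max 2))
String 2: 'HxU=' → valid
String 3: '+S8=' → valid
String 4: 'B2Adlw=' → invalid (len=7 not mult of 4)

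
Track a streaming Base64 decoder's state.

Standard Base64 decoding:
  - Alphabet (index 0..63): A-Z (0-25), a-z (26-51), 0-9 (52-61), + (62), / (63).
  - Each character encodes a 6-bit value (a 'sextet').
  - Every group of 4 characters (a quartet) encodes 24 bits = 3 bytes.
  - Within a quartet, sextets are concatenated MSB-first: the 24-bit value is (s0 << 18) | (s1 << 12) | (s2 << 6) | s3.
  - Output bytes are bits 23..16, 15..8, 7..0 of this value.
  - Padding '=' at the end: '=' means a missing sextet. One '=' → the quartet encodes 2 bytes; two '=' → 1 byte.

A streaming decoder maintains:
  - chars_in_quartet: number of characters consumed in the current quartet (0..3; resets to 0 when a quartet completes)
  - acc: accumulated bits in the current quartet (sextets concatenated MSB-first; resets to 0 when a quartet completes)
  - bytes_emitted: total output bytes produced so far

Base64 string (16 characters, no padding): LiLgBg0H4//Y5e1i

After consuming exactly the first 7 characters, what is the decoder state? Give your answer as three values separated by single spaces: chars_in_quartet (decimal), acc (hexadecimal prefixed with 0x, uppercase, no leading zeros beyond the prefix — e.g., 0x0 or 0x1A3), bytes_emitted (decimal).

Answer: 3 0x1834 3

Derivation:
After char 0 ('L'=11): chars_in_quartet=1 acc=0xB bytes_emitted=0
After char 1 ('i'=34): chars_in_quartet=2 acc=0x2E2 bytes_emitted=0
After char 2 ('L'=11): chars_in_quartet=3 acc=0xB88B bytes_emitted=0
After char 3 ('g'=32): chars_in_quartet=4 acc=0x2E22E0 -> emit 2E 22 E0, reset; bytes_emitted=3
After char 4 ('B'=1): chars_in_quartet=1 acc=0x1 bytes_emitted=3
After char 5 ('g'=32): chars_in_quartet=2 acc=0x60 bytes_emitted=3
After char 6 ('0'=52): chars_in_quartet=3 acc=0x1834 bytes_emitted=3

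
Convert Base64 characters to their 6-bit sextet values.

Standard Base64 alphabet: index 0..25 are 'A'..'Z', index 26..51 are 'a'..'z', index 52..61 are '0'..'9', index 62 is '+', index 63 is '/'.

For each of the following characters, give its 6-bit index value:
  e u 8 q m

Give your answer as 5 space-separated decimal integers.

Answer: 30 46 60 42 38

Derivation:
'e': a..z range, 26 + ord('e') − ord('a') = 30
'u': a..z range, 26 + ord('u') − ord('a') = 46
'8': 0..9 range, 52 + ord('8') − ord('0') = 60
'q': a..z range, 26 + ord('q') − ord('a') = 42
'm': a..z range, 26 + ord('m') − ord('a') = 38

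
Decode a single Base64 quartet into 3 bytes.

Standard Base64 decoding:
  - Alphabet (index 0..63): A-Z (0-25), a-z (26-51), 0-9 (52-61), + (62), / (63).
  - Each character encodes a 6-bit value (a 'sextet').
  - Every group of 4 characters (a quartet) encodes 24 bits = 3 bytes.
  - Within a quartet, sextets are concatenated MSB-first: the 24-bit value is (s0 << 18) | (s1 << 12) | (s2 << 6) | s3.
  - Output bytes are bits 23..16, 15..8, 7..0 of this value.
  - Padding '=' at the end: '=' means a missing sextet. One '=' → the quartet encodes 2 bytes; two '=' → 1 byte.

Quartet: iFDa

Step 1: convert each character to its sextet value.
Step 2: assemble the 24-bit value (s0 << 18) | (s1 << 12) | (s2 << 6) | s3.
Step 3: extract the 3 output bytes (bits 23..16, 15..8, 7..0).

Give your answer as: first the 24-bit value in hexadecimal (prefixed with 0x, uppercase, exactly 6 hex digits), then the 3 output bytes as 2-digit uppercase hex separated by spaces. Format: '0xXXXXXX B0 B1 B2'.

Answer: 0x8850DA 88 50 DA

Derivation:
Sextets: i=34, F=5, D=3, a=26
24-bit: (34<<18) | (5<<12) | (3<<6) | 26
      = 0x880000 | 0x005000 | 0x0000C0 | 0x00001A
      = 0x8850DA
Bytes: (v>>16)&0xFF=88, (v>>8)&0xFF=50, v&0xFF=DA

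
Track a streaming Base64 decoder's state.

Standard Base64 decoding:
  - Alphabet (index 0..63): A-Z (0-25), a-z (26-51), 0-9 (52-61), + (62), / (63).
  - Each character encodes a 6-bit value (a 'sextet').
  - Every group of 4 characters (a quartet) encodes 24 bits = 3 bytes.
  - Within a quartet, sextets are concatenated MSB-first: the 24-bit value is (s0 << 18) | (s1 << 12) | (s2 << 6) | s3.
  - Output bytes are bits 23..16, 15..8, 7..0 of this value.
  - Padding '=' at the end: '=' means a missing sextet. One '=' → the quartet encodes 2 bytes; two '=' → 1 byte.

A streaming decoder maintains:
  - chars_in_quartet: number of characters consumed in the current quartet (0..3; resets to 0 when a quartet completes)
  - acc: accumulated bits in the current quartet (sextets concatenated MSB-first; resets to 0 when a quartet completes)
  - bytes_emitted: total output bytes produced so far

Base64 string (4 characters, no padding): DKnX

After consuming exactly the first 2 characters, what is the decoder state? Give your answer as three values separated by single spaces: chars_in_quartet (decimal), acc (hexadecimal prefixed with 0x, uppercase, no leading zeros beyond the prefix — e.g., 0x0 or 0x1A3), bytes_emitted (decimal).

After char 0 ('D'=3): chars_in_quartet=1 acc=0x3 bytes_emitted=0
After char 1 ('K'=10): chars_in_quartet=2 acc=0xCA bytes_emitted=0

Answer: 2 0xCA 0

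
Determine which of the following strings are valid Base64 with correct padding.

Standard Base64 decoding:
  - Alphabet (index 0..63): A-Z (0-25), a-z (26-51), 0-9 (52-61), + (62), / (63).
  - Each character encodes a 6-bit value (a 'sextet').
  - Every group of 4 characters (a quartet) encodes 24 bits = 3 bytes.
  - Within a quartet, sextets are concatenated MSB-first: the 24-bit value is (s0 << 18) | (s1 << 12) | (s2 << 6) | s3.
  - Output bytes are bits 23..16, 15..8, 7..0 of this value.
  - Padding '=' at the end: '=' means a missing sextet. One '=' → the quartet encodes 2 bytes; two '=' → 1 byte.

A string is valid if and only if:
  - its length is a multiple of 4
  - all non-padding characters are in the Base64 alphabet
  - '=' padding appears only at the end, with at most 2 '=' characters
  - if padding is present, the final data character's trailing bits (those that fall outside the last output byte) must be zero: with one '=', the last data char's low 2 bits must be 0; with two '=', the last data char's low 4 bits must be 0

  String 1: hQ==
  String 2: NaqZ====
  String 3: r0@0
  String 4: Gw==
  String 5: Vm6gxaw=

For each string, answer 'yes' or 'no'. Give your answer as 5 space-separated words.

String 1: 'hQ==' → valid
String 2: 'NaqZ====' → invalid (4 pad chars (max 2))
String 3: 'r0@0' → invalid (bad char(s): ['@'])
String 4: 'Gw==' → valid
String 5: 'Vm6gxaw=' → valid

Answer: yes no no yes yes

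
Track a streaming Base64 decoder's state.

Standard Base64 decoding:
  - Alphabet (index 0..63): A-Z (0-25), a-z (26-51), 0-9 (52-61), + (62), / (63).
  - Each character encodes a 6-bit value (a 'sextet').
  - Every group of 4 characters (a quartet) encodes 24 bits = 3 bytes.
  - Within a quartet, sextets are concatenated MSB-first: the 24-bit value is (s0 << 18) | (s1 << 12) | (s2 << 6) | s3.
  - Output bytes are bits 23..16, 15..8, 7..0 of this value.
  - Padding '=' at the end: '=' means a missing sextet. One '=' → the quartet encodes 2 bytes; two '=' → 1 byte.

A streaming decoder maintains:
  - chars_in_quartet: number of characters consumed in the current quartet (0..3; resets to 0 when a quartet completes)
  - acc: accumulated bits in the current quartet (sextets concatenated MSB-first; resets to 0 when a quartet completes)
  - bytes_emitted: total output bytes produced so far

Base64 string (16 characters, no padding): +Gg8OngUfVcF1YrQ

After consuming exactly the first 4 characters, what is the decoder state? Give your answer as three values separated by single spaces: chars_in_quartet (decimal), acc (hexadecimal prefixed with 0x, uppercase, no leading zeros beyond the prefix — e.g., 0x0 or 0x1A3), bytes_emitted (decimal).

After char 0 ('+'=62): chars_in_quartet=1 acc=0x3E bytes_emitted=0
After char 1 ('G'=6): chars_in_quartet=2 acc=0xF86 bytes_emitted=0
After char 2 ('g'=32): chars_in_quartet=3 acc=0x3E1A0 bytes_emitted=0
After char 3 ('8'=60): chars_in_quartet=4 acc=0xF8683C -> emit F8 68 3C, reset; bytes_emitted=3

Answer: 0 0x0 3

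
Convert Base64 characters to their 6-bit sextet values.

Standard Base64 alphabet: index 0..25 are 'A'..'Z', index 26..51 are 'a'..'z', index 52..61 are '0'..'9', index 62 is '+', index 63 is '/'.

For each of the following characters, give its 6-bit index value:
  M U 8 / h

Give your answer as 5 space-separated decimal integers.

Answer: 12 20 60 63 33

Derivation:
'M': A..Z range, ord('M') − ord('A') = 12
'U': A..Z range, ord('U') − ord('A') = 20
'8': 0..9 range, 52 + ord('8') − ord('0') = 60
'/': index 63
'h': a..z range, 26 + ord('h') − ord('a') = 33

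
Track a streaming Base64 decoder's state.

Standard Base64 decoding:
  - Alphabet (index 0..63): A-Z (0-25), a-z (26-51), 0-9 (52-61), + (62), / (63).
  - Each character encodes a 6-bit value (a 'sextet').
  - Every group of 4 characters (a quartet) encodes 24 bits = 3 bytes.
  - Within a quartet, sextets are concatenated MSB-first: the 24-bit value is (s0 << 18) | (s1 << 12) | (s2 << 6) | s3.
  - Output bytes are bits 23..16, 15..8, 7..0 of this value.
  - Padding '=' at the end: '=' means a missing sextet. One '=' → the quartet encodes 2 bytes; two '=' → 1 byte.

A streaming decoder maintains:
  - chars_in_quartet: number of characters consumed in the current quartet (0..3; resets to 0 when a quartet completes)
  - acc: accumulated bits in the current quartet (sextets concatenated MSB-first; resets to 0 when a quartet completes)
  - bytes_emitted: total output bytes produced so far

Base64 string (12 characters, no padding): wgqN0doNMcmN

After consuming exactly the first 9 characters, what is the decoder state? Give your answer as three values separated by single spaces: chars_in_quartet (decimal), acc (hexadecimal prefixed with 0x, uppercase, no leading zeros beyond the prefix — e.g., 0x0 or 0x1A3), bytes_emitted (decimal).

After char 0 ('w'=48): chars_in_quartet=1 acc=0x30 bytes_emitted=0
After char 1 ('g'=32): chars_in_quartet=2 acc=0xC20 bytes_emitted=0
After char 2 ('q'=42): chars_in_quartet=3 acc=0x3082A bytes_emitted=0
After char 3 ('N'=13): chars_in_quartet=4 acc=0xC20A8D -> emit C2 0A 8D, reset; bytes_emitted=3
After char 4 ('0'=52): chars_in_quartet=1 acc=0x34 bytes_emitted=3
After char 5 ('d'=29): chars_in_quartet=2 acc=0xD1D bytes_emitted=3
After char 6 ('o'=40): chars_in_quartet=3 acc=0x34768 bytes_emitted=3
After char 7 ('N'=13): chars_in_quartet=4 acc=0xD1DA0D -> emit D1 DA 0D, reset; bytes_emitted=6
After char 8 ('M'=12): chars_in_quartet=1 acc=0xC bytes_emitted=6

Answer: 1 0xC 6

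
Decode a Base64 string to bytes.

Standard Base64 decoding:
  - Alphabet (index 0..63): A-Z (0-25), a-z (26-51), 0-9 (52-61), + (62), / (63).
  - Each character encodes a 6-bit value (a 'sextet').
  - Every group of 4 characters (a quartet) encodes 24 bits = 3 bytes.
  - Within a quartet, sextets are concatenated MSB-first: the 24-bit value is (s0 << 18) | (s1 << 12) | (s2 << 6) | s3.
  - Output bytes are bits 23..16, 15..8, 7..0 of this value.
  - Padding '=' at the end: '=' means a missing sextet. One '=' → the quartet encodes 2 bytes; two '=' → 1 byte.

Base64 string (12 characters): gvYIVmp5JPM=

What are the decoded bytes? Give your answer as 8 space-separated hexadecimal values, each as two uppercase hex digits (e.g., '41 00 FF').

After char 0 ('g'=32): chars_in_quartet=1 acc=0x20 bytes_emitted=0
After char 1 ('v'=47): chars_in_quartet=2 acc=0x82F bytes_emitted=0
After char 2 ('Y'=24): chars_in_quartet=3 acc=0x20BD8 bytes_emitted=0
After char 3 ('I'=8): chars_in_quartet=4 acc=0x82F608 -> emit 82 F6 08, reset; bytes_emitted=3
After char 4 ('V'=21): chars_in_quartet=1 acc=0x15 bytes_emitted=3
After char 5 ('m'=38): chars_in_quartet=2 acc=0x566 bytes_emitted=3
After char 6 ('p'=41): chars_in_quartet=3 acc=0x159A9 bytes_emitted=3
After char 7 ('5'=57): chars_in_quartet=4 acc=0x566A79 -> emit 56 6A 79, reset; bytes_emitted=6
After char 8 ('J'=9): chars_in_quartet=1 acc=0x9 bytes_emitted=6
After char 9 ('P'=15): chars_in_quartet=2 acc=0x24F bytes_emitted=6
After char 10 ('M'=12): chars_in_quartet=3 acc=0x93CC bytes_emitted=6
Padding '=': partial quartet acc=0x93CC -> emit 24 F3; bytes_emitted=8

Answer: 82 F6 08 56 6A 79 24 F3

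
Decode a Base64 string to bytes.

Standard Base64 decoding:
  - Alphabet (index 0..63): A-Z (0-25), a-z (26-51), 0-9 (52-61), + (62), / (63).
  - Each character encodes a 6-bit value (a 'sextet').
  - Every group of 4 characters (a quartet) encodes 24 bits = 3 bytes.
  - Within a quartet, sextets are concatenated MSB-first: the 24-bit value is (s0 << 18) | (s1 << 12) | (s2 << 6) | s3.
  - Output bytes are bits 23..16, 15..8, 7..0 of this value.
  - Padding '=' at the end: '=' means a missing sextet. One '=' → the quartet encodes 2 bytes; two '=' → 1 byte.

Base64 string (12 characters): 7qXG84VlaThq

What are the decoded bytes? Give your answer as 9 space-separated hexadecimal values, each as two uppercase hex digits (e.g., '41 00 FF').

After char 0 ('7'=59): chars_in_quartet=1 acc=0x3B bytes_emitted=0
After char 1 ('q'=42): chars_in_quartet=2 acc=0xEEA bytes_emitted=0
After char 2 ('X'=23): chars_in_quartet=3 acc=0x3BA97 bytes_emitted=0
After char 3 ('G'=6): chars_in_quartet=4 acc=0xEEA5C6 -> emit EE A5 C6, reset; bytes_emitted=3
After char 4 ('8'=60): chars_in_quartet=1 acc=0x3C bytes_emitted=3
After char 5 ('4'=56): chars_in_quartet=2 acc=0xF38 bytes_emitted=3
After char 6 ('V'=21): chars_in_quartet=3 acc=0x3CE15 bytes_emitted=3
After char 7 ('l'=37): chars_in_quartet=4 acc=0xF38565 -> emit F3 85 65, reset; bytes_emitted=6
After char 8 ('a'=26): chars_in_quartet=1 acc=0x1A bytes_emitted=6
After char 9 ('T'=19): chars_in_quartet=2 acc=0x693 bytes_emitted=6
After char 10 ('h'=33): chars_in_quartet=3 acc=0x1A4E1 bytes_emitted=6
After char 11 ('q'=42): chars_in_quartet=4 acc=0x69386A -> emit 69 38 6A, reset; bytes_emitted=9

Answer: EE A5 C6 F3 85 65 69 38 6A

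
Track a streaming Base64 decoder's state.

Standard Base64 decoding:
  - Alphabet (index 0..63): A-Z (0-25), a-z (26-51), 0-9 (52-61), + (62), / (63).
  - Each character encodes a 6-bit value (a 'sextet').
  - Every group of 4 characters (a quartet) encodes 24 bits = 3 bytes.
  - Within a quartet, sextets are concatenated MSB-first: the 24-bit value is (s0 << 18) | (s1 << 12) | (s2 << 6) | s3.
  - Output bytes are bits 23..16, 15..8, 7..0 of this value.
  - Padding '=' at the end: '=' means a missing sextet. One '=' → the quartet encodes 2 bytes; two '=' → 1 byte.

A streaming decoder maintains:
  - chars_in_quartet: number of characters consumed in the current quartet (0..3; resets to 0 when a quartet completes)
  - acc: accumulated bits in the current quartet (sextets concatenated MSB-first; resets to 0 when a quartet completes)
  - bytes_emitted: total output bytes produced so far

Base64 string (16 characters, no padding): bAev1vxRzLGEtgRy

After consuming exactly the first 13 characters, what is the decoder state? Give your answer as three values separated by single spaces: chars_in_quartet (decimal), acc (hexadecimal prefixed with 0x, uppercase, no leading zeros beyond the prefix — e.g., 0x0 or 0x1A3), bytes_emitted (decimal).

After char 0 ('b'=27): chars_in_quartet=1 acc=0x1B bytes_emitted=0
After char 1 ('A'=0): chars_in_quartet=2 acc=0x6C0 bytes_emitted=0
After char 2 ('e'=30): chars_in_quartet=3 acc=0x1B01E bytes_emitted=0
After char 3 ('v'=47): chars_in_quartet=4 acc=0x6C07AF -> emit 6C 07 AF, reset; bytes_emitted=3
After char 4 ('1'=53): chars_in_quartet=1 acc=0x35 bytes_emitted=3
After char 5 ('v'=47): chars_in_quartet=2 acc=0xD6F bytes_emitted=3
After char 6 ('x'=49): chars_in_quartet=3 acc=0x35BF1 bytes_emitted=3
After char 7 ('R'=17): chars_in_quartet=4 acc=0xD6FC51 -> emit D6 FC 51, reset; bytes_emitted=6
After char 8 ('z'=51): chars_in_quartet=1 acc=0x33 bytes_emitted=6
After char 9 ('L'=11): chars_in_quartet=2 acc=0xCCB bytes_emitted=6
After char 10 ('G'=6): chars_in_quartet=3 acc=0x332C6 bytes_emitted=6
After char 11 ('E'=4): chars_in_quartet=4 acc=0xCCB184 -> emit CC B1 84, reset; bytes_emitted=9
After char 12 ('t'=45): chars_in_quartet=1 acc=0x2D bytes_emitted=9

Answer: 1 0x2D 9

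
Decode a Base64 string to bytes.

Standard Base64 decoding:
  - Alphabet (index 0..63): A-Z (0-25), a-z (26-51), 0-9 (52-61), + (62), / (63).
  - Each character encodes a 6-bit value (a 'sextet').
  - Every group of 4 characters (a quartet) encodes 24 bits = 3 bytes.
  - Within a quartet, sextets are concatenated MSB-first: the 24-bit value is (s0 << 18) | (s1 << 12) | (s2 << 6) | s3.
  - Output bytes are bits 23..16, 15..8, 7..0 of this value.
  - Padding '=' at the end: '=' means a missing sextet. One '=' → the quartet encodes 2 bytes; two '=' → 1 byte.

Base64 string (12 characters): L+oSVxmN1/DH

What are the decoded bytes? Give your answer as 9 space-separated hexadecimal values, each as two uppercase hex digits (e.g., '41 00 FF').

Answer: 2F EA 12 57 19 8D D7 F0 C7

Derivation:
After char 0 ('L'=11): chars_in_quartet=1 acc=0xB bytes_emitted=0
After char 1 ('+'=62): chars_in_quartet=2 acc=0x2FE bytes_emitted=0
After char 2 ('o'=40): chars_in_quartet=3 acc=0xBFA8 bytes_emitted=0
After char 3 ('S'=18): chars_in_quartet=4 acc=0x2FEA12 -> emit 2F EA 12, reset; bytes_emitted=3
After char 4 ('V'=21): chars_in_quartet=1 acc=0x15 bytes_emitted=3
After char 5 ('x'=49): chars_in_quartet=2 acc=0x571 bytes_emitted=3
After char 6 ('m'=38): chars_in_quartet=3 acc=0x15C66 bytes_emitted=3
After char 7 ('N'=13): chars_in_quartet=4 acc=0x57198D -> emit 57 19 8D, reset; bytes_emitted=6
After char 8 ('1'=53): chars_in_quartet=1 acc=0x35 bytes_emitted=6
After char 9 ('/'=63): chars_in_quartet=2 acc=0xD7F bytes_emitted=6
After char 10 ('D'=3): chars_in_quartet=3 acc=0x35FC3 bytes_emitted=6
After char 11 ('H'=7): chars_in_quartet=4 acc=0xD7F0C7 -> emit D7 F0 C7, reset; bytes_emitted=9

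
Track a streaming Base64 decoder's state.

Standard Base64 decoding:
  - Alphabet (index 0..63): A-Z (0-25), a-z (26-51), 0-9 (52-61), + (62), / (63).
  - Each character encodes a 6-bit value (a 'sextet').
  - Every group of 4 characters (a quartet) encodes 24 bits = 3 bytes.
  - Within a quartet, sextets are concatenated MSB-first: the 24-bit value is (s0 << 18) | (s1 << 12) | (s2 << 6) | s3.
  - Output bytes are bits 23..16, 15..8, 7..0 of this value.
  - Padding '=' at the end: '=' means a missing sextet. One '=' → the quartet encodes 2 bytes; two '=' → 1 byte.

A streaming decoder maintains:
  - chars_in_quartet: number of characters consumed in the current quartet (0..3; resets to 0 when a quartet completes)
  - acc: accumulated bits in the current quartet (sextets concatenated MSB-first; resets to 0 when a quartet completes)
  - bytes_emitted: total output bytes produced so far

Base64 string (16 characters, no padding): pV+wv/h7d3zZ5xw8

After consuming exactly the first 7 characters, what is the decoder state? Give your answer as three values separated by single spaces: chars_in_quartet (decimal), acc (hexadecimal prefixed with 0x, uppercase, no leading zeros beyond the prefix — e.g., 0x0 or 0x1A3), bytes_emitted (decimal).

After char 0 ('p'=41): chars_in_quartet=1 acc=0x29 bytes_emitted=0
After char 1 ('V'=21): chars_in_quartet=2 acc=0xA55 bytes_emitted=0
After char 2 ('+'=62): chars_in_quartet=3 acc=0x2957E bytes_emitted=0
After char 3 ('w'=48): chars_in_quartet=4 acc=0xA55FB0 -> emit A5 5F B0, reset; bytes_emitted=3
After char 4 ('v'=47): chars_in_quartet=1 acc=0x2F bytes_emitted=3
After char 5 ('/'=63): chars_in_quartet=2 acc=0xBFF bytes_emitted=3
After char 6 ('h'=33): chars_in_quartet=3 acc=0x2FFE1 bytes_emitted=3

Answer: 3 0x2FFE1 3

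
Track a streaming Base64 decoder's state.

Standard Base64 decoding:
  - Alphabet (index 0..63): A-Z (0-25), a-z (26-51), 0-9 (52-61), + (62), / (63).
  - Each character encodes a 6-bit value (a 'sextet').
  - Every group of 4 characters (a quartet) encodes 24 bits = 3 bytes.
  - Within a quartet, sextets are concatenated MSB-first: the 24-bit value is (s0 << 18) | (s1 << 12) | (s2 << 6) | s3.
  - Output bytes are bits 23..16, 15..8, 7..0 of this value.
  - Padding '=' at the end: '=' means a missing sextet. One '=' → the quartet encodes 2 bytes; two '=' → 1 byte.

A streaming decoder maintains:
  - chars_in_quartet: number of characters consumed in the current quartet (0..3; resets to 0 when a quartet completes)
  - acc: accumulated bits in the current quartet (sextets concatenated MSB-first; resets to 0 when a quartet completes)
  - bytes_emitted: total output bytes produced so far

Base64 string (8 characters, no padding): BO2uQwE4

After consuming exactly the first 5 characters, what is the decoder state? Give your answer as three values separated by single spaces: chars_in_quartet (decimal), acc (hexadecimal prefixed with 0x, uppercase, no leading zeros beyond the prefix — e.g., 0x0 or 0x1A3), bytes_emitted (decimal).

After char 0 ('B'=1): chars_in_quartet=1 acc=0x1 bytes_emitted=0
After char 1 ('O'=14): chars_in_quartet=2 acc=0x4E bytes_emitted=0
After char 2 ('2'=54): chars_in_quartet=3 acc=0x13B6 bytes_emitted=0
After char 3 ('u'=46): chars_in_quartet=4 acc=0x4EDAE -> emit 04 ED AE, reset; bytes_emitted=3
After char 4 ('Q'=16): chars_in_quartet=1 acc=0x10 bytes_emitted=3

Answer: 1 0x10 3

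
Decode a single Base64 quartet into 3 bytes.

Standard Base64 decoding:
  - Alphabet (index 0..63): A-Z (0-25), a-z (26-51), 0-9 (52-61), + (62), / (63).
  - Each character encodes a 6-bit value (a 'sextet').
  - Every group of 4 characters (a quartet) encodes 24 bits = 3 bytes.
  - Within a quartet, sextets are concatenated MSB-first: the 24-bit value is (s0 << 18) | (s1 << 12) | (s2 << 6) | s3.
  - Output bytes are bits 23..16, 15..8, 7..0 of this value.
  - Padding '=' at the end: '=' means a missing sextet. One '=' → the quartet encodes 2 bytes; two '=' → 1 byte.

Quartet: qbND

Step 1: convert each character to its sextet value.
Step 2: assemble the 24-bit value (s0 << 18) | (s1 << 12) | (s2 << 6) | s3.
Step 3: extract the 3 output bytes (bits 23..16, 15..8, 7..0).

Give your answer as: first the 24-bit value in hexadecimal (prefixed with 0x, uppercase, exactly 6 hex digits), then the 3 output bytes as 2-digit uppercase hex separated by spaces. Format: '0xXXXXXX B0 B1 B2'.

Sextets: q=42, b=27, N=13, D=3
24-bit: (42<<18) | (27<<12) | (13<<6) | 3
      = 0xA80000 | 0x01B000 | 0x000340 | 0x000003
      = 0xA9B343
Bytes: (v>>16)&0xFF=A9, (v>>8)&0xFF=B3, v&0xFF=43

Answer: 0xA9B343 A9 B3 43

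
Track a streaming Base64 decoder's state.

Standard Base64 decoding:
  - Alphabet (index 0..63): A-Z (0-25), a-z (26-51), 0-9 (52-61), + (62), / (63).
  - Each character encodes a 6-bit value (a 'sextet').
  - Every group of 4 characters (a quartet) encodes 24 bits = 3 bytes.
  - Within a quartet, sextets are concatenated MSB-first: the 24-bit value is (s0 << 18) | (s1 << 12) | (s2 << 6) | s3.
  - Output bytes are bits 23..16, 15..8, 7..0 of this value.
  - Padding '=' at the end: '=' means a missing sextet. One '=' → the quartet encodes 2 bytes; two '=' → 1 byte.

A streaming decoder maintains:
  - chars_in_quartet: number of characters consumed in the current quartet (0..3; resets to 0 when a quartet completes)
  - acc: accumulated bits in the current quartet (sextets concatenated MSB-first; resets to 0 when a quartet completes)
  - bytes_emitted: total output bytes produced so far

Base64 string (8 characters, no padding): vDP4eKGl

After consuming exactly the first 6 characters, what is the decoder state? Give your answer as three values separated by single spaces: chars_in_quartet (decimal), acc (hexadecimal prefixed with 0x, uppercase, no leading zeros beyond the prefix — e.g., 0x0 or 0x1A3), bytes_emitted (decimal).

Answer: 2 0x78A 3

Derivation:
After char 0 ('v'=47): chars_in_quartet=1 acc=0x2F bytes_emitted=0
After char 1 ('D'=3): chars_in_quartet=2 acc=0xBC3 bytes_emitted=0
After char 2 ('P'=15): chars_in_quartet=3 acc=0x2F0CF bytes_emitted=0
After char 3 ('4'=56): chars_in_quartet=4 acc=0xBC33F8 -> emit BC 33 F8, reset; bytes_emitted=3
After char 4 ('e'=30): chars_in_quartet=1 acc=0x1E bytes_emitted=3
After char 5 ('K'=10): chars_in_quartet=2 acc=0x78A bytes_emitted=3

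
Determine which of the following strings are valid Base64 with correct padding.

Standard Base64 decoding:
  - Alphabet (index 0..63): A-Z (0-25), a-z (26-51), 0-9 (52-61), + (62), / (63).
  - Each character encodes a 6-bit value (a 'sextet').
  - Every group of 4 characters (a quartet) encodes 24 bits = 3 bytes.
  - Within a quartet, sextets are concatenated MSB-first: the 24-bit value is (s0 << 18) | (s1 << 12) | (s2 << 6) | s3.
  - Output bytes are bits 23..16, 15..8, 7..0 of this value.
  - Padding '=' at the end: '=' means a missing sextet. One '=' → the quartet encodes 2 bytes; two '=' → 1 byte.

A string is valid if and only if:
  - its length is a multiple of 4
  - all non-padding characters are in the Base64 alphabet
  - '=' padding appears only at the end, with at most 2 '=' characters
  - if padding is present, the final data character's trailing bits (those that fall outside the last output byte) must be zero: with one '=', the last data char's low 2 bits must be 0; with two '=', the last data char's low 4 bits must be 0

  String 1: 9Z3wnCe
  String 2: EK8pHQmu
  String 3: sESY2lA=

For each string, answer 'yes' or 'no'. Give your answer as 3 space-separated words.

Answer: no yes yes

Derivation:
String 1: '9Z3wnCe' → invalid (len=7 not mult of 4)
String 2: 'EK8pHQmu' → valid
String 3: 'sESY2lA=' → valid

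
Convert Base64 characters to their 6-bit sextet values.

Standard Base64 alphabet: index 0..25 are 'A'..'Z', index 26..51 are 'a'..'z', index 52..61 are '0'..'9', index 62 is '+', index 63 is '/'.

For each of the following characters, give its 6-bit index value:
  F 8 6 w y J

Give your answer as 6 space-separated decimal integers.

'F': A..Z range, ord('F') − ord('A') = 5
'8': 0..9 range, 52 + ord('8') − ord('0') = 60
'6': 0..9 range, 52 + ord('6') − ord('0') = 58
'w': a..z range, 26 + ord('w') − ord('a') = 48
'y': a..z range, 26 + ord('y') − ord('a') = 50
'J': A..Z range, ord('J') − ord('A') = 9

Answer: 5 60 58 48 50 9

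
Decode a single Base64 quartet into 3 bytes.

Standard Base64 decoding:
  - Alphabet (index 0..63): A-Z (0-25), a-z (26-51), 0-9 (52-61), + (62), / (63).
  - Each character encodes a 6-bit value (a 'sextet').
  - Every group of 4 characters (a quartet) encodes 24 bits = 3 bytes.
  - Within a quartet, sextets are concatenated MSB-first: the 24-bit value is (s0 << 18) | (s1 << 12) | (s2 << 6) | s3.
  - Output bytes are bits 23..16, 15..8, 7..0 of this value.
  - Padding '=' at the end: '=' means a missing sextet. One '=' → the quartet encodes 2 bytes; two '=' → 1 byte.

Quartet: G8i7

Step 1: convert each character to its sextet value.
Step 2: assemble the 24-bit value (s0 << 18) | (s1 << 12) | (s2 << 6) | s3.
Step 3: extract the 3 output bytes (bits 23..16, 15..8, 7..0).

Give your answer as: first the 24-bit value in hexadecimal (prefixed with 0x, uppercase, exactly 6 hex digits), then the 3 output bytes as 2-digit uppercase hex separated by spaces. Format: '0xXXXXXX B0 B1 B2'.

Sextets: G=6, 8=60, i=34, 7=59
24-bit: (6<<18) | (60<<12) | (34<<6) | 59
      = 0x180000 | 0x03C000 | 0x000880 | 0x00003B
      = 0x1BC8BB
Bytes: (v>>16)&0xFF=1B, (v>>8)&0xFF=C8, v&0xFF=BB

Answer: 0x1BC8BB 1B C8 BB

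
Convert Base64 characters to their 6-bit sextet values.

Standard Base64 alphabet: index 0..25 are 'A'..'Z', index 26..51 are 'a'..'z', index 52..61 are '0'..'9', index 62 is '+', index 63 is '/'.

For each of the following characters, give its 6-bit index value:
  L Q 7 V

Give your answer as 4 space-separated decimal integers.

Answer: 11 16 59 21

Derivation:
'L': A..Z range, ord('L') − ord('A') = 11
'Q': A..Z range, ord('Q') − ord('A') = 16
'7': 0..9 range, 52 + ord('7') − ord('0') = 59
'V': A..Z range, ord('V') − ord('A') = 21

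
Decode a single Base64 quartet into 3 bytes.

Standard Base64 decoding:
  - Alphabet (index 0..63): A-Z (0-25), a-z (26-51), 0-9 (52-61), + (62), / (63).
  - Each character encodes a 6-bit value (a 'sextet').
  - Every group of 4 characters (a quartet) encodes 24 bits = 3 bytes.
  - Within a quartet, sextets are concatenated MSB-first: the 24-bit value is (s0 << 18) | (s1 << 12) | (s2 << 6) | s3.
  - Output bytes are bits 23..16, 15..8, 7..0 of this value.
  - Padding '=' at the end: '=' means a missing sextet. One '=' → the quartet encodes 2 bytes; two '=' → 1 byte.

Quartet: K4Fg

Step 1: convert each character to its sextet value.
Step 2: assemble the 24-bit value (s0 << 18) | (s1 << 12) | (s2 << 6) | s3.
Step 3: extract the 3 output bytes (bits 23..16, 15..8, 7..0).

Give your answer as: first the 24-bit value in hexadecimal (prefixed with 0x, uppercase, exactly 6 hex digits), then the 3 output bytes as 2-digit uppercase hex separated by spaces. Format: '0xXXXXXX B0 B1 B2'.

Sextets: K=10, 4=56, F=5, g=32
24-bit: (10<<18) | (56<<12) | (5<<6) | 32
      = 0x280000 | 0x038000 | 0x000140 | 0x000020
      = 0x2B8160
Bytes: (v>>16)&0xFF=2B, (v>>8)&0xFF=81, v&0xFF=60

Answer: 0x2B8160 2B 81 60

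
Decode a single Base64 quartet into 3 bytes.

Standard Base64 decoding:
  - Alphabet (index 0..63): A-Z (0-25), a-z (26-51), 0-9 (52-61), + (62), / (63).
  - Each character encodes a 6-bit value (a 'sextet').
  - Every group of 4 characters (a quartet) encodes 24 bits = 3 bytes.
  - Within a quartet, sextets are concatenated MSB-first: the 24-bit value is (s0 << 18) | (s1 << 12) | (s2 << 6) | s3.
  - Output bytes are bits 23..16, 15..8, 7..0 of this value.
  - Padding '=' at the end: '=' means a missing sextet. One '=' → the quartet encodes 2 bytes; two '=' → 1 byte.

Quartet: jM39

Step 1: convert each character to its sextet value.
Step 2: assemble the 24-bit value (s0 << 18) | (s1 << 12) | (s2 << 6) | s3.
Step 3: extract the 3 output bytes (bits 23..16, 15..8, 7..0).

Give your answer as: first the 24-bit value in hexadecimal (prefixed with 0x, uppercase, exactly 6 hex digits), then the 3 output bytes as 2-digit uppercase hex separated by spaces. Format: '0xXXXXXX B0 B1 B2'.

Answer: 0x8CCDFD 8C CD FD

Derivation:
Sextets: j=35, M=12, 3=55, 9=61
24-bit: (35<<18) | (12<<12) | (55<<6) | 61
      = 0x8C0000 | 0x00C000 | 0x000DC0 | 0x00003D
      = 0x8CCDFD
Bytes: (v>>16)&0xFF=8C, (v>>8)&0xFF=CD, v&0xFF=FD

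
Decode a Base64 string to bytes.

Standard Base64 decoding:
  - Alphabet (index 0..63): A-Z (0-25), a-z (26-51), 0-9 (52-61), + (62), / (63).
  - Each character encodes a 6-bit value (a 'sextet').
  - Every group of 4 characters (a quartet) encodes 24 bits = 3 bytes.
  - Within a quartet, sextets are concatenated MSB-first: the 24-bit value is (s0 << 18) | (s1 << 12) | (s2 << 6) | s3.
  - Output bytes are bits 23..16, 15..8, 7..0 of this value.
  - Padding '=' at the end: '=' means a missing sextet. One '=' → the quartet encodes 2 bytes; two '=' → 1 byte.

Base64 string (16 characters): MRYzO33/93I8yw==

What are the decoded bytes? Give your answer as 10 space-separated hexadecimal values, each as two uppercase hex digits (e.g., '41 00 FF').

After char 0 ('M'=12): chars_in_quartet=1 acc=0xC bytes_emitted=0
After char 1 ('R'=17): chars_in_quartet=2 acc=0x311 bytes_emitted=0
After char 2 ('Y'=24): chars_in_quartet=3 acc=0xC458 bytes_emitted=0
After char 3 ('z'=51): chars_in_quartet=4 acc=0x311633 -> emit 31 16 33, reset; bytes_emitted=3
After char 4 ('O'=14): chars_in_quartet=1 acc=0xE bytes_emitted=3
After char 5 ('3'=55): chars_in_quartet=2 acc=0x3B7 bytes_emitted=3
After char 6 ('3'=55): chars_in_quartet=3 acc=0xEDF7 bytes_emitted=3
After char 7 ('/'=63): chars_in_quartet=4 acc=0x3B7DFF -> emit 3B 7D FF, reset; bytes_emitted=6
After char 8 ('9'=61): chars_in_quartet=1 acc=0x3D bytes_emitted=6
After char 9 ('3'=55): chars_in_quartet=2 acc=0xF77 bytes_emitted=6
After char 10 ('I'=8): chars_in_quartet=3 acc=0x3DDC8 bytes_emitted=6
After char 11 ('8'=60): chars_in_quartet=4 acc=0xF7723C -> emit F7 72 3C, reset; bytes_emitted=9
After char 12 ('y'=50): chars_in_quartet=1 acc=0x32 bytes_emitted=9
After char 13 ('w'=48): chars_in_quartet=2 acc=0xCB0 bytes_emitted=9
Padding '==': partial quartet acc=0xCB0 -> emit CB; bytes_emitted=10

Answer: 31 16 33 3B 7D FF F7 72 3C CB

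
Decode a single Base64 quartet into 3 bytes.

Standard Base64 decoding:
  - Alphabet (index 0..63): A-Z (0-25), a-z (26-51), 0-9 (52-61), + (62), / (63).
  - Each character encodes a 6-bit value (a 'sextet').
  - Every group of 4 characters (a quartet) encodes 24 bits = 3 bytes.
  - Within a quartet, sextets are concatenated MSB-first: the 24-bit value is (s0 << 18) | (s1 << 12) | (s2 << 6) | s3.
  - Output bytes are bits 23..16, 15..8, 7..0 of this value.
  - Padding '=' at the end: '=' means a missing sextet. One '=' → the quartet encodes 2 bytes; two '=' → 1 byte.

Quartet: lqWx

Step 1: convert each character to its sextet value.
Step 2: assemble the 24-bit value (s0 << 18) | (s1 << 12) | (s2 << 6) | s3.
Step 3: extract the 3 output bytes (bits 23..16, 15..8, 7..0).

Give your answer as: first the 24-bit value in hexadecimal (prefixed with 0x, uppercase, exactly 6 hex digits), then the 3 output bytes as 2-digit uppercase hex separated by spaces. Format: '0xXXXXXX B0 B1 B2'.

Sextets: l=37, q=42, W=22, x=49
24-bit: (37<<18) | (42<<12) | (22<<6) | 49
      = 0x940000 | 0x02A000 | 0x000580 | 0x000031
      = 0x96A5B1
Bytes: (v>>16)&0xFF=96, (v>>8)&0xFF=A5, v&0xFF=B1

Answer: 0x96A5B1 96 A5 B1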